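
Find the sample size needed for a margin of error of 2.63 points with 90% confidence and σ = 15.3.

n = (z*σ/E)² = (1.645×15.3/2.63)² = 91.6 → n = 92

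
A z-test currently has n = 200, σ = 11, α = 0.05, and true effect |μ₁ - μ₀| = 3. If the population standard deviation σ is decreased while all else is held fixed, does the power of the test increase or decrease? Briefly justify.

Power increases: a smaller σ shrinks the standard error σ/√n, moving the sampling distribution under H₁ further from the critical value.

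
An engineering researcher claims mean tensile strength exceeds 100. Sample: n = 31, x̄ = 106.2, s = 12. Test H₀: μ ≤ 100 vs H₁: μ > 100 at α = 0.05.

t = (106.2 - 100)/(12/√31) = 2.877, df = 30. Critical t = 1.697. Reject H₀.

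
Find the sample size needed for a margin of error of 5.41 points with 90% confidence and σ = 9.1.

n = (z*σ/E)² = (1.645×9.1/5.41)² = 7.7 → n = 8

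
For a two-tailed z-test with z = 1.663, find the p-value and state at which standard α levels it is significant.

p = 2·P(Z > |1.663|) = 2·(1 - Φ(1.663)) ≈ 0.0963. Significant at α = 0.1.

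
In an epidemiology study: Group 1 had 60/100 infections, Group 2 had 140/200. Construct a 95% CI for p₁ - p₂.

p̂₁ = 0.6, p̂₂ = 0.7. Difference = -0.1. CI = (-0.215, 0.015)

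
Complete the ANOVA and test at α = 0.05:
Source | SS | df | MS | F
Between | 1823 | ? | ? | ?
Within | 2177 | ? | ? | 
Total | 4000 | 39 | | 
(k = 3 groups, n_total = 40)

df_between = 2, df_within = 37. MS_between = 911.5, MS_within = 58.84. F = 15.492, F_crit ≈ 3.252. Reject H₀.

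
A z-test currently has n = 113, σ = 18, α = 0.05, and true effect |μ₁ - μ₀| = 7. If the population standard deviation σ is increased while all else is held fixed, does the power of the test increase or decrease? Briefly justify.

Power decreases: a larger σ inflates the standard error σ/√n, pulling the sampling distribution under H₁ back toward the critical value.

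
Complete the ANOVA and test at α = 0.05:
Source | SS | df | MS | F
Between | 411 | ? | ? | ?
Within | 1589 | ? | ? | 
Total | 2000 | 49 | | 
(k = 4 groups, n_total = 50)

df_between = 3, df_within = 46. MS_between = 137.0, MS_within = 34.54. F = 3.966, F_crit ≈ 2.807. Reject H₀.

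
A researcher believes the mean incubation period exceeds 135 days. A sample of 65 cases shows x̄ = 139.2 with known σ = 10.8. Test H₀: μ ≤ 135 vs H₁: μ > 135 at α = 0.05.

z = 3.135. Critical value: 1.645. Reject H₀.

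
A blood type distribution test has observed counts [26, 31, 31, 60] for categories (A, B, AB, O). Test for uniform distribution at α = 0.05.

Expected = 37 each. χ² = Σ(O-E)²/E = 19.514. df = 3, critical value = 7.815. Reject H₀.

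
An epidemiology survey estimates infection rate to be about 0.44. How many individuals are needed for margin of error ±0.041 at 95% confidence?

n = z²p(1-p)/E² = 1.96²×0.44×0.56/0.041² = 563.1 → n = 564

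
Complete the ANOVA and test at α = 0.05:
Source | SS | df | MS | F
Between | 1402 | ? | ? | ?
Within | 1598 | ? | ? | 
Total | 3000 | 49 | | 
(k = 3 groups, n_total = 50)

df_between = 2, df_within = 47. MS_between = 701.0, MS_within = 34.0. F = 20.618, F_crit ≈ 3.195. Reject H₀.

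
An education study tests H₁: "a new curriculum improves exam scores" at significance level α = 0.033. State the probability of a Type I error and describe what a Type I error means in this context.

P(Type I error) = α = 0.033. A Type I error is rejecting H₀ when H₀ is actually true (false positive) — here, concluding that a new curriculum improves exam scores when in fact this is not the case. Consequence: adopting a curriculum that gives no real benefit — disruption for nothing.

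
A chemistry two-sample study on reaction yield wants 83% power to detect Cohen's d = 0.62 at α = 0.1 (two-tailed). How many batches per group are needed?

z_{α/2} = 1.645, z_β = Φ⁻¹(0.83) = 0.954. For medium effect (d = 0.62): n per group = 2(z_{α/2} + z_β)²/d² = 2(1.645 + 0.954)²/0.62² = 35.1 → 36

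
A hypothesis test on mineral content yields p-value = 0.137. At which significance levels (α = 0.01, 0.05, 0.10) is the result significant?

p = 0.137. Not significant at any of the given levels.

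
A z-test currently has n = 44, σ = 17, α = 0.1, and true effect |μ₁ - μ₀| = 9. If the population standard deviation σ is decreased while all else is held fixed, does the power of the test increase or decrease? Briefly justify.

Power increases: a smaller σ shrinks the standard error σ/√n, moving the sampling distribution under H₁ further from the critical value.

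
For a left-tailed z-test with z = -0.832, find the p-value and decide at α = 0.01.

p = P(Z < -0.832) = Φ(-0.832) ≈ 0.2027. Since p ≥ 0.01, fail to reject H₀ (not significant) at α = 0.01.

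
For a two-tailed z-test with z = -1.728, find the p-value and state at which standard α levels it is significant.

p = 2·P(Z > |-1.728|) = 2·(1 - Φ(1.728)) ≈ 0.084. Significant at α = 0.1.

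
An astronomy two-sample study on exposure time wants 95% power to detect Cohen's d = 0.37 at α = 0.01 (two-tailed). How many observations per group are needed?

z_{α/2} = 2.576, z_β = Φ⁻¹(0.95) = 1.645. For small effect (d = 0.37): n per group = 2(z_{α/2} + z_β)²/d² = 2(2.576 + 1.645)²/0.37² = 260.3 → 261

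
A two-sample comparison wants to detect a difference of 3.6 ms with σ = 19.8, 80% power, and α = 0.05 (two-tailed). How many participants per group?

n per group = 2(z_α/2 + z_β)²σ²/d² = 2×(1.96 + 0.84)²×19.8²/3.6² = 474.3 → n = 475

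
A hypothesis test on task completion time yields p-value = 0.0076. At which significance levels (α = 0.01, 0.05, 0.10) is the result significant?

p = 0.0076. Significant at: α = 0.01, 0.05, 0.1.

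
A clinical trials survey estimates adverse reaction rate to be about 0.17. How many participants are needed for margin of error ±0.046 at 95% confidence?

n = z²p(1-p)/E² = 1.96²×0.17×0.83/0.046² = 256.2 → n = 257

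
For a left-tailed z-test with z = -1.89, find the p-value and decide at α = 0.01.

p = P(Z < -1.89) = Φ(-1.89) ≈ 0.0294. Since p ≥ 0.01, fail to reject H₀ (not significant) at α = 0.01.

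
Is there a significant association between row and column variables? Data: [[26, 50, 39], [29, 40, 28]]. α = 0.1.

χ² = 1.564. df = 2, critical = 4.605. Fail to reject H₀. No evidence of dependence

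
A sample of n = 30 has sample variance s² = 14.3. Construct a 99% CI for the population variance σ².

df = 29. χ²_{0.005} = 52.336, χ²_{0.995} = 13.121. CI for σ² = ((n-1)s²/χ²_{α/2}, (n-1)s²/χ²_{1-α/2}) = (29·14.3/52.336, 29·14.3/13.121) = (7.92, 31.61)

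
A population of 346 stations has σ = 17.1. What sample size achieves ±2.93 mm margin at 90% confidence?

Without FPC: n₀ = (1.645×17.1/2.93)² = 92.17. With FPC: n = n₀N/(n₀+N-1) = 72.9 → n = 73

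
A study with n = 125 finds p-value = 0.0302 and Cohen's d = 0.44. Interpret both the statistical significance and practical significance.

Statistically significant (p = 0.0302 < 0.05). Cohen's d = 0.44 indicates a small effect size. Both statistical and practical significance should be considered.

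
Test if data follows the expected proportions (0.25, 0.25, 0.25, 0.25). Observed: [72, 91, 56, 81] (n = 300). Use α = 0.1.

Expected: [75.0, 75.0, 75.0, 75.0]. χ² = 8.827. df = 3, critical = 6.251. Reject H₀.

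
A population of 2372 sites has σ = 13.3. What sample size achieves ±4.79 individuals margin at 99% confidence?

Without FPC: n₀ = (2.576×13.3/4.79)² = 51.159. With FPC: n = n₀N/(n₀+N-1) = 50.1 → n = 51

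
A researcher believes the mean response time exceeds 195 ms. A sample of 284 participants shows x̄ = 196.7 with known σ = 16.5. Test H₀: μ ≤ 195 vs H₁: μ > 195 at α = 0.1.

z = 1.736. Critical value: 1.28. Reject H₀.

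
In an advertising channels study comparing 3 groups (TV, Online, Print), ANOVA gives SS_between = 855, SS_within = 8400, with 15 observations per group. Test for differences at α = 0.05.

df_between = 2, df_within = 42. F = MS_between/MS_within = 427.5/200.0 = 2.138. F_crit ≈ 3.22. Fail to reject H₀.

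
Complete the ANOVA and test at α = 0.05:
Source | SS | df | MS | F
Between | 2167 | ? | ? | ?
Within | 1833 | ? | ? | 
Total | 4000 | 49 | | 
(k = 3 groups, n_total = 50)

df_between = 2, df_within = 47. MS_between = 1083.5, MS_within = 39.0. F = 27.782, F_crit ≈ 3.195. Reject H₀.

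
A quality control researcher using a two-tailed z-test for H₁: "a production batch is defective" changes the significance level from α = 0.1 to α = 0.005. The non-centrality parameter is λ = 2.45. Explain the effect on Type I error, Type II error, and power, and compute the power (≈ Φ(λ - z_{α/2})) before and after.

Decreasing α from 0.1 to 0.005:
• Type I error rate decreases (α is the Type I rate by definition).
• Critical value moves from z_{α/2} = 1.645 to 2.807, so power = Φ(λ - z_{α/2}) goes from Φ(2.45 - 1.645) = 0.79 to Φ(2.45 - 2.807) = 0.361.
• Type II error rate β = 1 - power therefore increases (0.21 → 0.639).
Appropriate when false positives are costly — here, scrapping a good batch — wasted material and cost for no reason.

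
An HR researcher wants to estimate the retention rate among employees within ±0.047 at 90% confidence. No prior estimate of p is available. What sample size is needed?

Conservative approach: use p = 0.5 (maximizes p(1-p) = 0.25). n = z²(0.25)/E² = 1.645²×0.25/0.047² = 306.2 → n = 307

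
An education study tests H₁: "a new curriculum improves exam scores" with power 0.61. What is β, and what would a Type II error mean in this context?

β = 1 - power = 1 - 0.61 = 0.39. A Type II error is failing to reject H₀ when H₀ is false (false negative) — here, failing to conclude that a new curriculum improves exam scores when in fact it is true. Consequence: keeping the old curriculum when the new one would have helped students.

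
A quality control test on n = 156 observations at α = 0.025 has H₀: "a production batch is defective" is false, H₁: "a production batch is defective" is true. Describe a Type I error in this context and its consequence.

Type I error: rejecting H₀ when it is true — concluding that a production batch is defective when in fact it is not. Consequence: scrapping a good batch — wasted material and cost for no reason.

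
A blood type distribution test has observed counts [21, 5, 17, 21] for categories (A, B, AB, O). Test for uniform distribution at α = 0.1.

Expected = 16 each. χ² = Σ(O-E)²/E = 10.75. df = 3, critical value = 6.251. Reject H₀.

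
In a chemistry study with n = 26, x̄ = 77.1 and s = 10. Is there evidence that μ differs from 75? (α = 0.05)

t = (x̄ - μ₀)/(s/√n) = (77.1 - 75)/(10/√26) = 1.071. df = 25, critical t = ±2.06. Fail to reject H₀.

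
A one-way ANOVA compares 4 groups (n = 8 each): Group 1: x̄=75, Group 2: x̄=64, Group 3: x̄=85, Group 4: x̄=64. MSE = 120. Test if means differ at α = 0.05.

Grand mean = 72.0. SS_between = 2448.0, MS_between = 816.0. F = 6.8, F_crit ≈ 2.947. Reject H₀.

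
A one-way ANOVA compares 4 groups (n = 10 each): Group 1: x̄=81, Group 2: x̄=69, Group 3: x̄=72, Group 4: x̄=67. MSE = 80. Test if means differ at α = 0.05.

Grand mean = 72.25. SS_between = 1147.5, MS_between = 382.5. F = 4.781, F_crit ≈ 2.866. Reject H₀.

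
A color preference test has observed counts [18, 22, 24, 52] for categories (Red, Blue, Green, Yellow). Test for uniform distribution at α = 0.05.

Expected = 29 each. χ² = Σ(O-E)²/E = 24.966. df = 3, critical value = 7.815. Reject H₀.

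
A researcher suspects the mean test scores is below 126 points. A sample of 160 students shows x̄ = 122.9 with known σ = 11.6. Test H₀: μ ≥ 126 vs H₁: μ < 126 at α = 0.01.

z = -3.38. Critical value: -2.33. Reject H₀.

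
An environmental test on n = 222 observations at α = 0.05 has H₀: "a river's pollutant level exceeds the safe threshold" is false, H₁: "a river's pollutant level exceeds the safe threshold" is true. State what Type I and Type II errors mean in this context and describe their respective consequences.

Type I (false positive): concluding that a river's pollutant level exceeds the safe threshold when it is not — shutting down a compliant factory unnecessarily. Type II (false negative): failing to conclude that a river's pollutant level exceeds the safe threshold when it is — allowing unsafe pollution to continue. Which is costlier depends on domain priorities and is a judgement call rather than a statistical fact.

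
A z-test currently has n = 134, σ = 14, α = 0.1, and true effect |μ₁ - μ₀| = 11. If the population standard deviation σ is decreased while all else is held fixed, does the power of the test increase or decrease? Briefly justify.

Power increases: a smaller σ shrinks the standard error σ/√n, moving the sampling distribution under H₁ further from the critical value.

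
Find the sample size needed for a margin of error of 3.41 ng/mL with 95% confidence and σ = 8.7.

n = (z*σ/E)² = (1.96×8.7/3.41)² = 25.01 → n = 26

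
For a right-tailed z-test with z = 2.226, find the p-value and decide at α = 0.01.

p = P(Z > 2.226) = 1 - Φ(2.226) ≈ 0.013. Since p ≥ 0.01, fail to reject H₀ (not significant) at α = 0.01.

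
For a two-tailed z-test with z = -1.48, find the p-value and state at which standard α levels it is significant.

p = 2·P(Z > |-1.48|) = 2·(1 - Φ(1.48)) ≈ 0.1389. Not significant at any standard level.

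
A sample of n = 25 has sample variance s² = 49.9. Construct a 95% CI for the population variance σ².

df = 24. χ²_{0.025} = 39.364, χ²_{0.975} = 12.401. CI for σ² = ((n-1)s²/χ²_{α/2}, (n-1)s²/χ²_{1-α/2}) = (24·49.9/39.364, 24·49.9/12.401) = (30.42, 96.57)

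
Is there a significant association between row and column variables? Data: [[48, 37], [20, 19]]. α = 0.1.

χ² = 0.291. df = 1, critical = 2.706. Fail to reject H₀. No evidence of dependence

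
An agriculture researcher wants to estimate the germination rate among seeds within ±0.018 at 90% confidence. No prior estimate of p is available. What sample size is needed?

Conservative approach: use p = 0.5 (maximizes p(1-p) = 0.25). n = z²(0.25)/E² = 1.645²×0.25/0.018² = 2088.0 → n = 2088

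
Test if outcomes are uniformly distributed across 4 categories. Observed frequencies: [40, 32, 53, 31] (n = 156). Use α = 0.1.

Expected = 39 each. χ² = Σ(O-E)²/E = 7.949. df = 3, critical value = 6.251. Reject H₀.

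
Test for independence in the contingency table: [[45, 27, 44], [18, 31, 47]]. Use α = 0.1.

χ² = 10.15. df = 2, critical = 4.605. Reject H₀. Variables are dependent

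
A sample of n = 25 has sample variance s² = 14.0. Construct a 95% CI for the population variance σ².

df = 24. χ²_{0.025} = 39.364, χ²_{0.975} = 12.401. CI for σ² = ((n-1)s²/χ²_{α/2}, (n-1)s²/χ²_{1-α/2}) = (24·14.0/39.364, 24·14.0/12.401) = (8.54, 27.09)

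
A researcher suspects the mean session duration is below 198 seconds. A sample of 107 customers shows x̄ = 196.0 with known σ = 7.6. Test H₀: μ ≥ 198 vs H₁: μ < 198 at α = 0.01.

z = -2.722. Critical value: -2.33. Reject H₀.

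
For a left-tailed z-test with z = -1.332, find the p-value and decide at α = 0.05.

p = P(Z < -1.332) = Φ(-1.332) ≈ 0.0914. Since p ≥ 0.05, fail to reject H₀ (not significant) at α = 0.05.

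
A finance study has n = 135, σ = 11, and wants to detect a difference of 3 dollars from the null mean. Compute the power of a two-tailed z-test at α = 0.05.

SE = σ/√n = 11/√135 = 0.947. Non-centrality λ = d/SE = 3/0.947 = 3.169. Power ≈ Φ(λ - z_{α/2}) = Φ(3.169 - 1.96) = Φ(1.209) = 0.887.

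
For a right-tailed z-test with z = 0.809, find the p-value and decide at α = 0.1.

p = P(Z > 0.809) = 1 - Φ(0.809) ≈ 0.2093. Since p ≥ 0.1, fail to reject H₀ (not significant) at α = 0.1.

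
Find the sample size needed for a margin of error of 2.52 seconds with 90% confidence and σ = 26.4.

n = (z*σ/E)² = (1.645×26.4/2.52)² = 297.0 → n = 297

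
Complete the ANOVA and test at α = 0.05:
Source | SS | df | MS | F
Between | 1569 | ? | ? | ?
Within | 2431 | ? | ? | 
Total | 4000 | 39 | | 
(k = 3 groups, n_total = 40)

df_between = 2, df_within = 37. MS_between = 784.5, MS_within = 65.7. F = 11.94, F_crit ≈ 3.252. Reject H₀.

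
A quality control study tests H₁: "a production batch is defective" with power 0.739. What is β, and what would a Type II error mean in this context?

β = 1 - power = 1 - 0.739 = 0.261. A Type II error is failing to reject H₀ when H₀ is false (false negative) — here, failing to conclude that a production batch is defective when in fact it is true. Consequence: shipping a defective batch — faulty products reach customers.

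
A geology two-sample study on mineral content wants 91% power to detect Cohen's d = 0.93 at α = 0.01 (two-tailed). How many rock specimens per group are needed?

z_{α/2} = 2.576, z_β = Φ⁻¹(0.91) = 1.341. For large effect (d = 0.93): n per group = 2(z_{α/2} + z_β)²/d² = 2(2.576 + 1.341)²/0.93² = 35.5 → 36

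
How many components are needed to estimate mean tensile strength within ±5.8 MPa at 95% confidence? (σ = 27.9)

n = (z*σ/E)² = (1.96×27.9/5.8)² = 88.9 → n = 89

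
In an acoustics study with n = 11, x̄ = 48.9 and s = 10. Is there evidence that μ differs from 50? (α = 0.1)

t = (x̄ - μ₀)/(s/√n) = (48.9 - 50)/(10/√11) = -0.365. df = 10, critical t = ±1.812. Fail to reject H₀.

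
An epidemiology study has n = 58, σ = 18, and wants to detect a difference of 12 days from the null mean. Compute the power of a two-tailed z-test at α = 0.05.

SE = σ/√n = 18/√58 = 2.364. Non-centrality λ = d/SE = 12/2.364 = 5.077. Power ≈ Φ(λ - z_{α/2}) = Φ(5.077 - 1.96) = Φ(3.117) = 0.999.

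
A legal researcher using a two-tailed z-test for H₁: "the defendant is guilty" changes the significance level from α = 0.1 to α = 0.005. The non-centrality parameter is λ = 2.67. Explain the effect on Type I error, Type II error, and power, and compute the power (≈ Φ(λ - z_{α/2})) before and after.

Decreasing α from 0.1 to 0.005:
• Type I error rate decreases (α is the Type I rate by definition).
• Critical value moves from z_{α/2} = 1.645 to 2.807, so power = Φ(λ - z_{α/2}) goes from Φ(2.67 - 1.645) = 0.847 to Φ(2.67 - 2.807) = 0.446.
• Type II error rate β = 1 - power therefore increases (0.153 → 0.554).
Appropriate when false positives are costly — here, convicting an innocent person.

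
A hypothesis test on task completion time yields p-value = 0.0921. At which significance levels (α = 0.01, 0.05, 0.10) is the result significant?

p = 0.0921. Significant at: α = 0.1.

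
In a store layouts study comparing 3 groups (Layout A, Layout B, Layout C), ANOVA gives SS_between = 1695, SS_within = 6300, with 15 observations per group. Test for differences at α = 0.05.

df_between = 2, df_within = 42. F = MS_between/MS_within = 847.5/150.0 = 5.65. F_crit ≈ 3.22. Reject H₀. At least one mean differs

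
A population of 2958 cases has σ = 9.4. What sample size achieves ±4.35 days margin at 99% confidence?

Without FPC: n₀ = (2.576×9.4/4.35)² = 30.986. With FPC: n = n₀N/(n₀+N-1) = 30.7 → n = 31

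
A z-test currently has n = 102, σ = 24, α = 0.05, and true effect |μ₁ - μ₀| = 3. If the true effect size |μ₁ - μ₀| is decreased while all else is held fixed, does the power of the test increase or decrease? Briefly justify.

Power decreases: a smaller true effect decreases the non-centrality λ = |μ₁ - μ₀|/(σ/√n).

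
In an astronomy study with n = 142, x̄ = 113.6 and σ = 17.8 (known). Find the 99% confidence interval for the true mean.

CI = x̄ ± z*(σ/√n) = 113.6 ± 2.576(17.8/√142) = 113.6 ± 3.85 = (109.75, 117.45)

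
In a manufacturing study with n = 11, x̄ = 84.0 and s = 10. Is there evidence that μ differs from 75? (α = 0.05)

t = (x̄ - μ₀)/(s/√n) = (84.0 - 75)/(10/√11) = 2.985. df = 10, critical t = ±2.228. Reject H₀.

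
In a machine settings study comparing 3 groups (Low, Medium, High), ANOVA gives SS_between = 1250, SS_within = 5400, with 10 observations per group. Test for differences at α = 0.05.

df_between = 2, df_within = 27. F = MS_between/MS_within = 625.0/200.0 = 3.125. F_crit ≈ 3.354. Fail to reject H₀.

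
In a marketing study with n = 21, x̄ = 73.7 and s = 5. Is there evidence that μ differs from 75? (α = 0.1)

t = (x̄ - μ₀)/(s/√n) = (73.7 - 75)/(5/√21) = -1.191. df = 20, critical t = ±1.725. Fail to reject H₀.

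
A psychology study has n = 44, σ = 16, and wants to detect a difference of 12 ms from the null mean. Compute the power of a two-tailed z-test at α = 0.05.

SE = σ/√n = 16/√44 = 2.412. Non-centrality λ = d/SE = 12/2.412 = 4.975. Power ≈ Φ(λ - z_{α/2}) = Φ(4.975 - 1.96) = Φ(3.015) = 0.999.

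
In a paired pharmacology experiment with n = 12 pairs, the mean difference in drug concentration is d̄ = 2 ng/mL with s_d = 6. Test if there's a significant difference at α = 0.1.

t = d̄/(s_d/√n) = 2/(6/√12) = 1.155. df = 11, critical t = ±1.796. Fail to reject H₀.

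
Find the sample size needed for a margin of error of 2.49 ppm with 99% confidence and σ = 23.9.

n = (z*σ/E)² = (2.576×23.9/2.49)² = 611.3 → n = 612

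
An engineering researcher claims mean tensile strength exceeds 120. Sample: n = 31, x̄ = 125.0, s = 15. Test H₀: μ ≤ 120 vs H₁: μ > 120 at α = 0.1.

t = (125.0 - 120)/(15/√31) = 1.856, df = 30. Critical t = 1.31. Reject H₀.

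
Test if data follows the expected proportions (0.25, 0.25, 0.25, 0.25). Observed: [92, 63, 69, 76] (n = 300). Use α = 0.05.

Expected: [75.0, 75.0, 75.0, 75.0]. χ² = 6.267. df = 3, critical = 7.815. Fail to reject H₀.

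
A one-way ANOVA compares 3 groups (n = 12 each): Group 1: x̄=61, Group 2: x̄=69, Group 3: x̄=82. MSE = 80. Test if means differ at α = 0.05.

Grand mean = 70.67. SS_between = 2696.0, MS_between = 1348.0. F = 16.85, F_crit ≈ 3.285. Reject H₀.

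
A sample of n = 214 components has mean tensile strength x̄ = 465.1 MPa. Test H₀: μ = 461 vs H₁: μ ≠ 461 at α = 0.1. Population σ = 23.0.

z = (x̄ - μ₀)/(σ/√n) = (465.1 - 461)/(23.0/√214) = 2.608. Critical value: ±1.645. Since |2.608| > 1.645, Reject H₀.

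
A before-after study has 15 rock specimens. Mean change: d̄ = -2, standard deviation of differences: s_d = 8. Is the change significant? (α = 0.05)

t = d̄/(s_d/√n) = -2/(8/√15) = -0.968. df = 14, critical t = ±2.145. Fail to reject H₀.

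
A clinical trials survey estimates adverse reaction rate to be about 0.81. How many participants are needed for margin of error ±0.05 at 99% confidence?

n = z²p(1-p)/E² = 2.576²×0.81×0.19/0.05² = 408.5 → n = 409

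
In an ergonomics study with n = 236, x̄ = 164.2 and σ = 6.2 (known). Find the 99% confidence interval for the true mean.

CI = x̄ ± z*(σ/√n) = 164.2 ± 2.576(6.2/√236) = 164.2 ± 1.04 = (163.16, 165.24)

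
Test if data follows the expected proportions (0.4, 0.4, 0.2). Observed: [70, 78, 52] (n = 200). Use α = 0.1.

Expected: [80.0, 80.0, 40.0]. χ² = 4.9. df = 2, critical = 4.605. Reject H₀.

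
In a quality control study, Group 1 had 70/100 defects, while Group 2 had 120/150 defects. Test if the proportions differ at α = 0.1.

p̂₁ = 0.7, p̂₂ = 0.8, pooled p̂ = 0.76. z = -1.814. Critical: ±1.645. Reject H₀.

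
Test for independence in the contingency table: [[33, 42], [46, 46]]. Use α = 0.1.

χ² = 0.597. df = 1, critical = 2.706. Fail to reject H₀. No evidence of dependence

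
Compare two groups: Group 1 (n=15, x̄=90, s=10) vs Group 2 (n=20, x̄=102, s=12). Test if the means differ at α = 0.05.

Pooled sp = 11.2. t = -3.138, df = 33. Critical t = ±2.035. Reject H₀.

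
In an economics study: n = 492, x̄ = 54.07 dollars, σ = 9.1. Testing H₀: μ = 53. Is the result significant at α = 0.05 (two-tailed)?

z = (54.07 - 53)/(9.1/√492) = 2.608. Since |z| > 1.96, significant at α = 0.05.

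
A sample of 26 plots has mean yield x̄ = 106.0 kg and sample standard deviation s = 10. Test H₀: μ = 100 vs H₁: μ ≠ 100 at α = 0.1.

t = (x̄ - μ₀)/(s/√n) = (106.0 - 100)/(10/√26) = 3.059. df = 25, critical t = ±1.708. Reject H₀.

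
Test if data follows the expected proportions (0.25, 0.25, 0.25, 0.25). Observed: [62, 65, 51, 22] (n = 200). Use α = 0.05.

Expected: [50.0, 50.0, 50.0, 50.0]. χ² = 23.08. df = 3, critical = 7.815. Reject H₀.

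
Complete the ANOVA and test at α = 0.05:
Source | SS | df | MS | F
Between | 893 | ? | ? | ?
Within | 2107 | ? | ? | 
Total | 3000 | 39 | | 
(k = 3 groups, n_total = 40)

df_between = 2, df_within = 37. MS_between = 446.5, MS_within = 56.95. F = 7.841, F_crit ≈ 3.252. Reject H₀.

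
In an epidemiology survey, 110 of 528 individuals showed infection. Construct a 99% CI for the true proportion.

p̂ = 0.208. CI = p̂ ± z*√(p̂(1-p̂)/n) = (0.163, 0.254)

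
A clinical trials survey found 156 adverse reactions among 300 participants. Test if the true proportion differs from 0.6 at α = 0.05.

p̂ = 0.52, p₀ = 0.6. z = (p̂ - p₀)/√(p₀(1-p₀)/n) = -2.828. Critical: ±1.96. Reject H₀.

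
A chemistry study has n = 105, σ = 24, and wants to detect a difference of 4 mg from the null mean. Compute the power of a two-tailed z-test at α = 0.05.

SE = σ/√n = 24/√105 = 2.342. Non-centrality λ = d/SE = 4/2.342 = 1.708. Power ≈ Φ(λ - z_{α/2}) = Φ(1.708 - 1.96) = Φ(-0.252) = 0.4.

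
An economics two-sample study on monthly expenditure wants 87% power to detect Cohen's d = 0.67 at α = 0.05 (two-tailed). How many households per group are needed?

z_{α/2} = 1.96, z_β = Φ⁻¹(0.87) = 1.126. For medium effect (d = 0.67): n per group = 2(z_{α/2} + z_β)²/d² = 2(1.96 + 1.126)²/0.67² = 42.4 → 43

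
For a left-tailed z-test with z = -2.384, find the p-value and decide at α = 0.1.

p = P(Z < -2.384) = Φ(-2.384) ≈ 0.0086. Since p < 0.1, reject H₀ (significant) at α = 0.1.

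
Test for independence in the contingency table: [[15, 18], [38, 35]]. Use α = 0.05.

χ² = 0.396. df = 1, critical = 3.841. Fail to reject H₀. No evidence of dependence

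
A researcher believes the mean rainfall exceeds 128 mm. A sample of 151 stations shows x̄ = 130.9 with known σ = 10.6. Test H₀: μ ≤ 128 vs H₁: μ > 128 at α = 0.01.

z = 3.362. Critical value: 2.33. Reject H₀.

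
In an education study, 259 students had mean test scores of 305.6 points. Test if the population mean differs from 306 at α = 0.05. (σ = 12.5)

z = (x̄ - μ₀)/(σ/√n) = (305.6 - 306)/(12.5/√259) = -0.515. Critical value: ±1.96. Since |-0.515| ≤ 1.96, Fail to reject H₀.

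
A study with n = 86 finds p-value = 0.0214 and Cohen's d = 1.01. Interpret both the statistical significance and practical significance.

Statistically significant (p = 0.0214 < 0.05). Cohen's d = 1.01 indicates a large effect size. Both statistical and practical significance should be considered.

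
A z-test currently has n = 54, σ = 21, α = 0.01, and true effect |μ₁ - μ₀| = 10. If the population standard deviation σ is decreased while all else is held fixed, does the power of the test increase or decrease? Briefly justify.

Power increases: a smaller σ shrinks the standard error σ/√n, moving the sampling distribution under H₁ further from the critical value.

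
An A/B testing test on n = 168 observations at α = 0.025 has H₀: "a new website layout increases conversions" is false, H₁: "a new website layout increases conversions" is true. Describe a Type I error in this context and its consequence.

Type I error: rejecting H₀ when it is true — concluding that a new website layout increases conversions when in fact it is not. Consequence: rolling out a layout that doesn't actually help — wasted engineering effort.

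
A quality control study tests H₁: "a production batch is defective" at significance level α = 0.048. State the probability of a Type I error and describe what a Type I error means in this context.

P(Type I error) = α = 0.048. A Type I error is rejecting H₀ when H₀ is actually true (false positive) — here, concluding that a production batch is defective when in fact this is not the case. Consequence: scrapping a good batch — wasted material and cost for no reason.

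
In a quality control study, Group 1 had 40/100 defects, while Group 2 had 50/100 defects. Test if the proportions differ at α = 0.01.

p̂₁ = 0.4, p̂₂ = 0.5, pooled p̂ = 0.45. z = -1.421. Critical: ±2.576. Fail to reject H₀.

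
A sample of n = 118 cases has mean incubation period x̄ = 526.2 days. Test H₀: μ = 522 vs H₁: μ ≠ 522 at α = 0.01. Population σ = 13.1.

z = (x̄ - μ₀)/(σ/√n) = (526.2 - 522)/(13.1/√118) = 3.483. Critical value: ±2.576. Since |3.483| > 2.576, Reject H₀.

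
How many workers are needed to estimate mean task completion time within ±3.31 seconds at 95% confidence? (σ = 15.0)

n = (z*σ/E)² = (1.96×15.0/3.31)² = 78.9 → n = 79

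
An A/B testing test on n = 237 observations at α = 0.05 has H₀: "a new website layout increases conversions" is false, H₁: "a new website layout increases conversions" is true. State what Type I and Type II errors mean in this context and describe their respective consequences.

Type I (false positive): concluding that a new website layout increases conversions when it is not — rolling out a layout that doesn't actually help — wasted engineering effort. Type II (false negative): failing to conclude that a new website layout increases conversions when it is — discarding a layout that would have improved conversions — lost revenue. Which is costlier depends on domain priorities and is a judgement call rather than a statistical fact.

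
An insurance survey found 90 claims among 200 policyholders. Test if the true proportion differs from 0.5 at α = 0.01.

p̂ = 0.45, p₀ = 0.5. z = (p̂ - p₀)/√(p₀(1-p₀)/n) = -1.414. Critical: ±2.576. Fail to reject H₀.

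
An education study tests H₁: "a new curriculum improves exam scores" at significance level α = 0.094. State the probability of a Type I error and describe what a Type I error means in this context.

P(Type I error) = α = 0.094. A Type I error is rejecting H₀ when H₀ is actually true (false positive) — here, concluding that a new curriculum improves exam scores when in fact this is not the case. Consequence: adopting a curriculum that gives no real benefit — disruption for nothing.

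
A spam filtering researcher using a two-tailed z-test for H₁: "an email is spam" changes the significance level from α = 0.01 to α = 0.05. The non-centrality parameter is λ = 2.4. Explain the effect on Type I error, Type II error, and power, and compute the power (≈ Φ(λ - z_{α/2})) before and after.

Increasing α from 0.01 to 0.05:
• Type I error rate increases (α is the Type I rate by definition).
• Critical value moves from z_{α/2} = 2.576 to 1.96, so power = Φ(λ - z_{α/2}) goes from Φ(2.4 - 2.576) = 0.43 to Φ(2.4 - 1.96) = 0.67.
• Type II error rate β = 1 - power therefore decreases (0.57 → 0.33).
Appropriate when false negatives are costly — here, a spam email lands in the inbox.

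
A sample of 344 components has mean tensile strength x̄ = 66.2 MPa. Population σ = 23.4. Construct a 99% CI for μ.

CI = x̄ ± z*(σ/√n) = 66.2 ± 2.576(23.4/√344) = 66.2 ± 3.25 = (62.95, 69.45)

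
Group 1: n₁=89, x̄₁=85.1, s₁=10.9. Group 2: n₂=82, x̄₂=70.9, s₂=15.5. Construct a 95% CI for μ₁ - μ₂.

Difference = 14.2. SE = √(10.9²/89 + 15.5²/82) = 2.065. CI = (10.15, 18.25)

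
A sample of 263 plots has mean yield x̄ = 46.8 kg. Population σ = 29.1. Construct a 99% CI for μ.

CI = x̄ ± z*(σ/√n) = 46.8 ± 2.576(29.1/√263) = 46.8 ± 4.62 = (42.18, 51.42)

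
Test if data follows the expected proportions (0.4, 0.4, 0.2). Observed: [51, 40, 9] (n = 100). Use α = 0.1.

Expected: [40.0, 40.0, 20.0]. χ² = 9.075. df = 2, critical = 4.605. Reject H₀.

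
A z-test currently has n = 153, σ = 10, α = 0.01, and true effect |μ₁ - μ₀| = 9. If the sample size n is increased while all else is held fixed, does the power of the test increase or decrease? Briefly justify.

Power increases: a larger n shrinks the standard error σ/√n, moving the sampling distribution under H₁ further from the critical value.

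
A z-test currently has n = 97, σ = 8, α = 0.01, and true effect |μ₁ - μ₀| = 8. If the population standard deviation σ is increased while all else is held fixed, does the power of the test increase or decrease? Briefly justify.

Power decreases: a larger σ inflates the standard error σ/√n, pulling the sampling distribution under H₁ back toward the critical value.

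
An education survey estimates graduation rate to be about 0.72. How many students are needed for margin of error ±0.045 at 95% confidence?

n = z²p(1-p)/E² = 1.96²×0.72×0.28/0.045² = 382.5 → n = 383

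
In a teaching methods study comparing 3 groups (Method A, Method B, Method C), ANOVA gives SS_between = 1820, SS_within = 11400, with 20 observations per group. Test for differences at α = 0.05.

df_between = 2, df_within = 57. F = MS_between/MS_within = 910.0/200.0 = 4.55. F_crit ≈ 3.159. Reject H₀. At least one mean differs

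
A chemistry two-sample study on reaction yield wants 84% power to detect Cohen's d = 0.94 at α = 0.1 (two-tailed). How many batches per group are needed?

z_{α/2} = 1.645, z_β = Φ⁻¹(0.84) = 0.994. For large effect (d = 0.94): n per group = 2(z_{α/2} + z_β)²/d² = 2(1.645 + 0.994)²/0.94² = 15.8 → 16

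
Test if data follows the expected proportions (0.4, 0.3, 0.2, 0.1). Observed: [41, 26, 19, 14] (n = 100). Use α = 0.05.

Expected: [40.0, 30.0, 20.0, 10.0]. χ² = 2.208. df = 3, critical = 7.815. Fail to reject H₀.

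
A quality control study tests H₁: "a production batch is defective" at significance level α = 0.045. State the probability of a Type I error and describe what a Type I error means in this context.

P(Type I error) = α = 0.045. A Type I error is rejecting H₀ when H₀ is actually true (false positive) — here, concluding that a production batch is defective when in fact this is not the case. Consequence: scrapping a good batch — wasted material and cost for no reason.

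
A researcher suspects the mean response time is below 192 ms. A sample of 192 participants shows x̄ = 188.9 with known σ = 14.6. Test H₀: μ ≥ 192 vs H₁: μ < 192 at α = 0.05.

z = -2.942. Critical value: -1.645. Reject H₀.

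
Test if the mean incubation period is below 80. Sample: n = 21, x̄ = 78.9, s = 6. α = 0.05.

t = (78.9 - 80)/(6/√21) = -0.84, df = 20. Critical t = -1.725. Fail to reject H₀.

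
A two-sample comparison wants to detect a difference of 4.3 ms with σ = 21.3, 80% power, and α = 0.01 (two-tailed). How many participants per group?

n per group = 2(z_α/2 + z_β)²σ²/d² = 2×(2.576 + 0.84)²×21.3²/4.3² = 572.6 → n = 573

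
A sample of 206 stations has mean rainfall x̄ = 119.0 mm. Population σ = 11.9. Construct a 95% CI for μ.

CI = x̄ ± z*(σ/√n) = 119.0 ± 1.96(11.9/√206) = 119.0 ± 1.63 = (117.37, 120.63)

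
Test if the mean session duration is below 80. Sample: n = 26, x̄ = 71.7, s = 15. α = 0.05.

t = (71.7 - 80)/(15/√26) = -2.821, df = 25. Critical t = -1.708. Reject H₀.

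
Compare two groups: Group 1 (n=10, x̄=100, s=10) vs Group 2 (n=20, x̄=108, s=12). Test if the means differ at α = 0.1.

Pooled sp = 11.4. t = -1.813, df = 28. Critical t = ±1.701. Reject H₀.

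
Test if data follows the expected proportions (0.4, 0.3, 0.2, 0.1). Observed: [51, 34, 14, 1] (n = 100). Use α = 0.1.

Expected: [40.0, 30.0, 20.0, 10.0]. χ² = 13.458. df = 3, critical = 6.251. Reject H₀.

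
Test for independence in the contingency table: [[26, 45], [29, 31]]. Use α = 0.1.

χ² = 1.832. df = 1, critical = 2.706. Fail to reject H₀. No evidence of dependence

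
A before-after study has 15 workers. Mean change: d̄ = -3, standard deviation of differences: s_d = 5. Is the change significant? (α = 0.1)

t = d̄/(s_d/√n) = -3/(5/√15) = -2.324. df = 14, critical t = ±1.761. Reject H₀.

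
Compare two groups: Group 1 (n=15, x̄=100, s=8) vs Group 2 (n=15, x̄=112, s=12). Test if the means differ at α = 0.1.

Pooled sp = 10.2. t = -3.223, df = 28. Critical t = ±1.701. Reject H₀.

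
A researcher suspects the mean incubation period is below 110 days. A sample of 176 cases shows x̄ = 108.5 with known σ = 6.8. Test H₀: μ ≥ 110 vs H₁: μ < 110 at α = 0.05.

z = -2.926. Critical value: -1.645. Reject H₀.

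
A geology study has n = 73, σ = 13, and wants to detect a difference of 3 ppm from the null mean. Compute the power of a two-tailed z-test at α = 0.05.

SE = σ/√n = 13/√73 = 1.522. Non-centrality λ = d/SE = 3/1.522 = 1.972. Power ≈ Φ(λ - z_{α/2}) = Φ(1.972 - 1.96) = Φ(0.012) = 0.505.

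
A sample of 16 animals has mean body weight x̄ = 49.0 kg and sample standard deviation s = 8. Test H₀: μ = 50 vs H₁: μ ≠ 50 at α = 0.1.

t = (x̄ - μ₀)/(s/√n) = (49.0 - 50)/(8/√16) = -0.5. df = 15, critical t = ±1.753. Fail to reject H₀.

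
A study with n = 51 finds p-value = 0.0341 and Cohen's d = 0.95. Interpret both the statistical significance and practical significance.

Statistically significant (p = 0.0341 < 0.05). Cohen's d = 0.95 indicates a large effect size. Both statistical and practical significance should be considered.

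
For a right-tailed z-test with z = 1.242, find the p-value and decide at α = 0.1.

p = P(Z > 1.242) = 1 - Φ(1.242) ≈ 0.1071. Since p ≥ 0.1, fail to reject H₀ (not significant) at α = 0.1.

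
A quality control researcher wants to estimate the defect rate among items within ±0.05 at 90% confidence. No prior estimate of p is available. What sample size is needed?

Conservative approach: use p = 0.5 (maximizes p(1-p) = 0.25). n = z²(0.25)/E² = 1.645²×0.25/0.05² = 270.6 → n = 271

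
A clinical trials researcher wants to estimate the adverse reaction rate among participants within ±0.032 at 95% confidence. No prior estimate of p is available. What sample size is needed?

Conservative approach: use p = 0.5 (maximizes p(1-p) = 0.25). n = z²(0.25)/E² = 1.96²×0.25/0.032² = 937.9 → n = 938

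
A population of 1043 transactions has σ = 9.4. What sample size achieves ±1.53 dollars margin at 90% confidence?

Without FPC: n₀ = (1.645×9.4/1.53)² = 102.142. With FPC: n = n₀N/(n₀+N-1) = 93.1 → n = 94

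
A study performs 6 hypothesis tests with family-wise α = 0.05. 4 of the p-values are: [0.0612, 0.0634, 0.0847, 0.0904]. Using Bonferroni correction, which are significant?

Bonferroni α = 0.05/6 = 0.00833. None of the given p-values are significant.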